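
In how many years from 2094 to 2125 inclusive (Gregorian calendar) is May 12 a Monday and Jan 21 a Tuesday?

Check each year's weekday for May 12 and Jan 21:
  2094: Wed/Thu  2095: Thu/Fri  2096: Sat/Sat  2097: Sun/Mon  2098: Mon/Tue ✓  2099: Tue/Wed  2100: Wed/Thu  2101: Thu/Fri  2102: Fri/Sat  2103: Sat/Sun  2104: Mon/Mon  2105: Tue/Wed  2106: Wed/Thu  2107: Thu/Fri  …(4 more)…  2112: Thu/Thu  2113: Fri/Sat  2114: Sat/Sun  2115: Sun/Mon  2116: Tue/Tue  2117: Wed/Thu  2118: Thu/Fri  2119: Fri/Sat  2120: Sun/Sun  2121: Mon/Tue ✓  2122: Tue/Wed  2123: Wed/Thu  2124: Fri/Fri  2125: Sat/Sun
Both conditions hold in: 2098, 2110, 2121 — 3.

3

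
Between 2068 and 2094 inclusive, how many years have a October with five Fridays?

October has 31 days; it has five Fridays when Friday falls among the first (month-length − 28) days — i.e. when October 1 is one of Friday/Thursday/Wednesday.
October 1 by year: 2068:Mon 2069:Tue 2070:Wed✓ 2071:Thu✓ 2072:Sat 2073:Sun 2074:Mon 2075:Tue 2076:Thu✓ 2077:Fri✓ 2078:Sat 2079:Sun 2080:Tue 2081:Wed✓ 2082:Thu✓ 2083:Fri✓ 2084:Sun 2085:Mon 2086:Tue 2087:Wed✓ 2088:Fri✓ 2089:Sat 2090:Sun 2091:Mon 2092:Wed✓ 2093:Thu✓ 2094:Fri✓
Years with five Fridays: 2070, 2071, 2076, 2077, 2081, 2082, 2083, 2087, 2088, 2092, 2093, 2094 → 12.

12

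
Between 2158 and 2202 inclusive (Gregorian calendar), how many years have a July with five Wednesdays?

20

July has 31 days; it has five Wednesdays when Wednesday falls among the first (month-length − 28) days — i.e. when July 1 is one of Wednesday/Tuesday/Monday.
July 1 by year: 2158:Sat 2159:Sun 2160:Tue✓ 2161:Wed✓ 2162:Thu 2163:Fri 2164:Sun 2165:Mon✓ 2166:Tue✓ 2167:Wed✓ 2168:Fri 2169:Sat 2170:Sun 2171:Mon✓ 2172:Wed✓ …(15 more)… 2188:Tue✓ 2189:Wed✓ 2190:Thu 2191:Fri 2192:Sun 2193:Mon✓ 2194:Tue✓ 2195:Wed✓ 2196:Fri 2197:Sat 2198:Sun 2199:Mon✓ 2200:Tue✓ 2201:Wed✓ 2202:Thu
Years with five Wednesdays: 2160, 2161, 2165, 2166, 2167, 2171, 2172, 2176, 2177, 2178, 2182, 2183, 2188, 2189, 2193, 2194, 2195, 2199, 2200, 2201 → 20.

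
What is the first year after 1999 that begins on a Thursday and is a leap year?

Jan 1 advances by 2 weekdays after a leap year and by 1 after a common year.
1999: Jan 1 is Friday.
2000: Saturday (leap)
2001: Monday
2002: Tuesday
2003: Wednesday
2004: Thursday (leap)
2004 begins on a Thursday and is a leap year.

2004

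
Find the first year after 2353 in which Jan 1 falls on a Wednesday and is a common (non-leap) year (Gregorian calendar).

2358

Jan 1 advances by 2 weekdays after a leap year and by 1 after a common year.
2353: Jan 1 is Thursday.
2354: Friday
2355: Saturday
2356: Sunday (leap)
2357: Tuesday
2358: Wednesday
2358 begins on a Wednesday and is a common year.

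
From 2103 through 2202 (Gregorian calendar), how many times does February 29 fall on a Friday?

Leap years in 2103–2202: 24 of them.
Feb 29 weekday advances by 5 (mod 7) from one leap year to the next four years later (or differs when a century non-leap intervenes).
Leap-day weekdays: 2104:Fri✓ 2108:Wed 2112:Mon 2116:Sat 2120:Thu 2124:Tue 2128:Sun 2132:Fri✓ 2136:Wed 2140:Mon 2144:Sat 2148:Thu 2152:Tue 2156:Sun 2160:Fri✓ 2164:Wed 2168:Mon 2172:Sat 2176:Thu 2180:Tue 2184:Sun 2188:Fri✓ 2192:Wed 2196:Mon
Friday: 2104, 2132, 2160, 2188 → 4.

4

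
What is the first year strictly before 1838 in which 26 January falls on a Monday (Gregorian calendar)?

1835

From one year to the next, a fixed date's weekday advances by 1, or by 2 when a Feb 29 lies between the two dates.
1838: January 26 is Friday.
1837: Thursday (−1)
1836: Tuesday (−2)
1835: Monday (−1)
26 January falls on a Monday in 1835.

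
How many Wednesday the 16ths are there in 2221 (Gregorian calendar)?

Check the 16th of each month of 2221: Jan 16: Tue, Feb 16: Fri, Mar 16: Fri, Apr 16: Mon, May 16: Wed, Jun 16: Sat, Jul 16: Mon, Aug 16: Thu, Sep 16: Sun, Oct 16: Tue, Nov 16: Fri, Dec 16: Sun.
Wednesday occurs in May — 1 month.

1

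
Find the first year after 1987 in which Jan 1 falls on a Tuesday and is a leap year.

Jan 1 advances by 2 weekdays after a leap year and by 1 after a common year.
1987: Jan 1 is Thursday.
1988: Friday (leap)
1989: Sunday
1990: Monday
1991: Tuesday
1992: Wednesday (leap)
1993: Friday
1994: Saturday
1995: Sunday
1996: Monday (leap)
1997: Wednesday
1998: Thursday
1999: Friday
2000: Saturday (leap)
2001: Monday
2002: Tuesday
2003: Wednesday
2004: Thursday (leap)
2005: Saturday
2006: Sunday
2007: Monday
2008: Tuesday (leap)
2008 begins on a Tuesday and is a leap year.

2008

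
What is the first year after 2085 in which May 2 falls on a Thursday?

2086

From one year to the next, a fixed date's weekday advances by 1, or by 2 when a Feb 29 lies between the two dates.
2085: May 2 is Wednesday.
2086: Thursday (+1)
May 2 falls on a Thursday in 2086.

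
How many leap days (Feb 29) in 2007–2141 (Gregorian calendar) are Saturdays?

Leap years in 2007–2141: 33 of them.
Feb 29 weekday advances by 5 (mod 7) from one leap year to the next four years later (or differs when a century non-leap intervenes).
Leap-day weekdays: 2008:Fri 2012:Wed 2016:Mon 2020:Sat✓ 2024:Thu 2028:Tue 2032:Sun 2036:Fri 2040:Wed 2044:Mon 2048:Sat✓ 2052:Thu 2056:Tue …(7 more)… 2088:Sun 2092:Fri 2096:Wed 2104:Fri 2108:Wed 2112:Mon 2116:Sat✓ 2120:Thu 2124:Tue 2128:Sun 2132:Fri 2136:Wed 2140:Mon
Saturday: 2020, 2048, 2076, 2116 → 4.

4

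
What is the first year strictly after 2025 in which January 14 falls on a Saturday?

From one year to the next, a fixed date's weekday advances by 1, or by 2 when a Feb 29 lies between the two dates.
2025: January 14 is Tuesday.
2026: Wednesday (+1)
2027: Thursday (+1)
2028: Friday (+1)
2029: Sunday (+2)
2030: Monday (+1)
2031: Tuesday (+1)
2032: Wednesday (+1)
2033: Friday (+2)
2034: Saturday (+1)
January 14 falls on a Saturday in 2034.

2034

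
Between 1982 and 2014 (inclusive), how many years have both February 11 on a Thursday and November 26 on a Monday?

0

Check each year's weekday for February 11 and November 26:
  1982: Thu/Fri  1983: Fri/Sat  1984: Sat/Mon  1985: Mon/Tue  1986: Tue/Wed  1987: Wed/Thu  1988: Thu/Sat  1989: Sat/Sun  1990: Sun/Mon  1991: Mon/Tue  1992: Tue/Thu  1993: Thu/Fri  1994: Fri/Sat  1995: Sat/Sun  …(5 more)…  2001: Sun/Mon  2002: Mon/Tue  2003: Tue/Wed  2004: Wed/Fri  2005: Fri/Sat  2006: Sat/Sun  2007: Sun/Mon  2008: Mon/Wed  2009: Wed/Thu  2010: Thu/Fri  2011: Fri/Sat  2012: Sat/Mon  2013: Mon/Tue  2014: Tue/Wed
Both conditions hold in: no year — 0.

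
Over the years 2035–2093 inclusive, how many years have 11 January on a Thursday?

Track 11 January's weekday year by year (advancing +1, or +2 across a Feb 29):
  2035: Thu ✓  2036: Fri (+1)  2037: Sun (+2)  2038: Mon (+1)  2039: Tue (+1)
  2040: Wed (+1)  2041: Fri (+2)  2042: Sat (+1)  2043: Sun (+1)  2044: Mon (+1)
  2045: Wed (+2)  2046: Thu (+1) ✓  2047: Fri (+1)  2048: Sat (+1)  … (31 more years) …
  2080: Thu (+1) ✓  2081: Sat (+2)  2082: Sun (+1)  2083: Mon (+1)  2084: Tue (+1)
  2085: Thu (+2) ✓  2086: Fri (+1)  2087: Sat (+1)  2088: Sun (+1)  2089: Tue (+2)
  2090: Wed (+1)  2091: Thu (+1) ✓  2092: Fri (+1)  2093: Sun (+2)
Thursday years: 2035, 2046, 2052, 2057, 2063, 2074, 2080, 2085, 2091 — 9 in total.

9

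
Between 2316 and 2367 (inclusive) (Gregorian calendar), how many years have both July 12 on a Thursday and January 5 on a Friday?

6

Check each year's weekday for July 12 and January 5:
  2316: Wed/Wed  2317: Thu/Fri ✓  2318: Fri/Sat  2319: Sat/Sun  2320: Mon/Mon  2321: Tue/Wed  2322: Wed/Thu  2323: Thu/Fri ✓  2324: Sat/Sat  2325: Sun/Mon  2326: Mon/Tue  2327: Tue/Wed  2328: Thu/Thu  2329: Fri/Sat  …(24 more)…  2354: Mon/Tue  2355: Tue/Wed  2356: Thu/Thu  2357: Fri/Sat  2358: Sat/Sun  2359: Sun/Mon  2360: Tue/Tue  2361: Wed/Thu  2362: Thu/Fri ✓  2363: Fri/Sat  2364: Sun/Sun  2365: Mon/Tue  2366: Tue/Wed  2367: Wed/Thu
Both conditions hold in: 2317, 2323, 2334, 2345, 2351, 2362 — 6.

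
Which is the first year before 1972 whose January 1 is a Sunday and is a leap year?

1956

Jan 1 advances by 2 weekdays after a leap year and by 1 after a common year.
1972: Jan 1 is Saturday (leap).
1971: Friday
1970: Thursday
1969: Wednesday
1968: Monday (leap)
1967: Sunday
1966: Saturday
1965: Friday
1964: Wednesday (leap)
1963: Tuesday
1962: Monday
1961: Sunday
1960: Friday (leap)
1959: Thursday
1958: Wednesday
1957: Tuesday
1956: Sunday (leap)
1956 begins on a Sunday and is a leap year.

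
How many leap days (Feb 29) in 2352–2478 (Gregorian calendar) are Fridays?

5

Leap years in 2352–2478: 32 of them.
Feb 29 weekday advances by 5 (mod 7) from one leap year to the next four years later (or differs when a century non-leap intervenes).
Leap-day weekdays: 2352:Fri✓ 2356:Wed 2360:Mon 2364:Sat 2368:Thu 2372:Tue 2376:Sun 2380:Fri✓ 2384:Wed 2388:Mon 2392:Sat 2396:Thu 2400:Tue …(6 more)… 2428:Tue 2432:Sun 2436:Fri✓ 2440:Wed 2444:Mon 2448:Sat 2452:Thu 2456:Tue 2460:Sun 2464:Fri✓ 2468:Wed 2472:Mon 2476:Sat
Friday: 2352, 2380, 2408, 2436, 2464 → 5.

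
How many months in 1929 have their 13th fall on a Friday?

2

Check the 13th of each month of 1929: Jan 13: Sun, Feb 13: Wed, Mar 13: Wed, Apr 13: Sat, May 13: Mon, Jun 13: Thu, Jul 13: Sat, Aug 13: Tue, Sep 13: Fri, Oct 13: Sun, Nov 13: Wed, Dec 13: Fri.
Friday occurs in September, December — 2 months.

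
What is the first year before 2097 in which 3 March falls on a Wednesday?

2094

From one year to the next, a fixed date's weekday advances by 1, or by 2 when a Feb 29 lies between the two dates.
2097: March 3 is Sunday.
2096: Saturday (−1)
2095: Thursday (−2)
2094: Wednesday (−1)
3 March falls on a Wednesday in 2094.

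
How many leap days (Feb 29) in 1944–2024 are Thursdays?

Leap years in 1944–2024: 21 of them.
Feb 29 weekday advances by 5 (mod 7) from one leap year to the next four years later (or differs when a century non-leap intervenes).
Leap-day weekdays: 1944:Tue 1948:Sun 1952:Fri 1956:Wed 1960:Mon 1964:Sat 1968:Thu✓ 1972:Tue 1976:Sun 1980:Fri 1984:Wed 1988:Mon 1992:Sat 1996:Thu✓ 2000:Tue 2004:Sun 2008:Fri 2012:Wed 2016:Mon 2020:Sat 2024:Thu✓
Thursday: 1968, 1996, 2024 → 3.

3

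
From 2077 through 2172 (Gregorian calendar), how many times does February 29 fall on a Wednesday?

4

Leap years in 2077–2172: 23 of them.
Feb 29 weekday advances by 5 (mod 7) from one leap year to the next four years later (or differs when a century non-leap intervenes).
Leap-day weekdays: 2080:Thu 2084:Tue 2088:Sun 2092:Fri 2096:Wed✓ 2104:Fri 2108:Wed✓ 2112:Mon 2116:Sat 2120:Thu 2124:Tue 2128:Sun 2132:Fri 2136:Wed✓ 2140:Mon 2144:Sat 2148:Thu 2152:Tue 2156:Sun 2160:Fri 2164:Wed✓ 2168:Mon 2172:Sat
Wednesday: 2096, 2108, 2136, 2164 → 4.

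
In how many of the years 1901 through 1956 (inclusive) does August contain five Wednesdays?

24

August has 31 days; it has five Wednesdays when Wednesday falls among the first (month-length − 28) days — i.e. when August 1 is one of Wednesday/Tuesday/Monday.
August 1 by year: 1901:Thu 1902:Fri 1903:Sat 1904:Mon✓ 1905:Tue✓ 1906:Wed✓ 1907:Thu 1908:Sat 1909:Sun 1910:Mon✓ 1911:Tue✓ 1912:Thu 1913:Fri 1914:Sat 1915:Sun …(26 more)… 1942:Sat 1943:Sun 1944:Tue✓ 1945:Wed✓ 1946:Thu 1947:Fri 1948:Sun 1949:Mon✓ 1950:Tue✓ 1951:Wed✓ 1952:Fri 1953:Sat 1954:Sun 1955:Mon✓ 1956:Wed✓
Years with five Wednesdays: 1904, 1905, 1906, 1910, 1911, 1916, 1917, 1921, 1922, 1923, 1927, 1928, 1932, 1933, 1934, 1938, 1939, 1944, 1945, 1949, 1950, 1951, 1955, 1956 → 24.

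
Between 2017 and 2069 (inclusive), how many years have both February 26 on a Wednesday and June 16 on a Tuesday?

2

Check each year's weekday for February 26 and June 16:
  2017: Sun/Fri  2018: Mon/Sat  2019: Tue/Sun  2020: Wed/Tue ✓  2021: Fri/Wed  2022: Sat/Thu  2023: Sun/Fri  2024: Mon/Sun  2025: Wed/Mon  2026: Thu/Tue  2027: Fri/Wed  2028: Sat/Fri  2029: Mon/Sat  2030: Tue/Sun  …(25 more)…  2056: Sat/Fri  2057: Mon/Sat  2058: Tue/Sun  2059: Wed/Mon  2060: Thu/Wed  2061: Sat/Thu  2062: Sun/Fri  2063: Mon/Sat  2064: Tue/Mon  2065: Thu/Tue  2066: Fri/Wed  2067: Sat/Thu  2068: Sun/Sat  2069: Tue/Sun
Both conditions hold in: 2020, 2048 — 2.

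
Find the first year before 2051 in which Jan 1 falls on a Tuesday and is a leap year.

Jan 1 advances by 2 weekdays after a leap year and by 1 after a common year.
2051: Jan 1 is Sunday.
2050: Saturday
2049: Friday
2048: Wednesday (leap)
2047: Tuesday
2046: Monday
2045: Sunday
2044: Friday (leap)
2043: Thursday
2042: Wednesday
2041: Tuesday
2040: Sunday (leap)
2039: Saturday
2038: Friday
2037: Thursday
2036: Tuesday (leap)
2036 begins on a Tuesday and is a leap year.

2036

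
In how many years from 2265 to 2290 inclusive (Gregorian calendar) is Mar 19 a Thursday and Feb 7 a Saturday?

Check each year's weekday for Mar 19 and Feb 7:
  2265: Sun/Tue  2266: Mon/Wed  2267: Tue/Thu  2268: Thu/Fri  2269: Fri/Sun  2270: Sat/Mon  2271: Sun/Tue  2272: Tue/Wed  2273: Wed/Fri  2274: Thu/Sat ✓  2275: Fri/Sun  2276: Sun/Mon  2277: Mon/Wed  2278: Tue/Thu  2279: Wed/Fri  2280: Fri/Sat  2281: Sat/Mon  2282: Sun/Tue  2283: Mon/Wed  2284: Wed/Thu  2285: Thu/Sat ✓  2286: Fri/Sun  2287: Sat/Mon  2288: Mon/Tue  2289: Tue/Thu  2290: Wed/Fri
Both conditions hold in: 2274, 2285 — 2.

2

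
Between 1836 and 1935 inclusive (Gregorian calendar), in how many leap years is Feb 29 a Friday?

3

Leap years in 1836–1935: 24 of them.
Feb 29 weekday advances by 5 (mod 7) from one leap year to the next four years later (or differs when a century non-leap intervenes).
Leap-day weekdays: 1836:Mon 1840:Sat 1844:Thu 1848:Tue 1852:Sun 1856:Fri✓ 1860:Wed 1864:Mon 1868:Sat 1872:Thu 1876:Tue 1880:Sun 1884:Fri✓ 1888:Wed 1892:Mon 1896:Sat 1904:Mon 1908:Sat 1912:Thu 1916:Tue 1920:Sun 1924:Fri✓ 1928:Wed 1932:Mon
Friday: 1856, 1884, 1924 → 3.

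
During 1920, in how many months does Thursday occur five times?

A month of length L has five Thursdays iff its first Thursday is on day ≤ L−28 (so day 1–3 in a 31-day month, 1–2 in a 30-day month, day 1 in a leap February).
Checking each month of 1920: Jan starts Thu (31d) ✓; Feb starts Sun (29d); Mar starts Mon (31d); Apr starts Thu (30d) ✓; May starts Sat (31d); Jun starts Tue (30d); Jul starts Thu (31d) ✓; Aug starts Sun (31d); Sep starts Wed (30d) ✓; Oct starts Fri (31d); Nov starts Mon (30d); Dec starts Wed (31d) ✓.
Five-Thursday months: January, April, July, September, December → 5.

5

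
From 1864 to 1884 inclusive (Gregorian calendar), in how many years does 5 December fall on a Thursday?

3

Track 5 December's weekday year by year (advancing +1, or +2 across a Feb 29):
  1864: Mon  1865: Tue (+1)  1866: Wed (+1)  1867: Thu (+1) ✓  1868: Sat (+2)
  1869: Sun (+1)  1870: Mon (+1)  1871: Tue (+1)  1872: Thu (+2) ✓  1873: Fri (+1)
  1874: Sat (+1)  1875: Sun (+1)  1876: Tue (+2)  1877: Wed (+1)  1878: Thu (+1) ✓
  1879: Fri (+1)  1880: Sun (+2)  1881: Mon (+1)  1882: Tue (+1)  1883: Wed (+1)
  1884: Fri (+2)
Thursday years: 1867, 1872, 1878 — 3 in total.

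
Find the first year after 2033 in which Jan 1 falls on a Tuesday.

2036

Jan 1 advances by 2 weekdays after a leap year and by 1 after a common year.
2033: Jan 1 is Saturday.
2034: Sunday
2035: Monday
2036: Tuesday (leap)
2036 begins on a Tuesday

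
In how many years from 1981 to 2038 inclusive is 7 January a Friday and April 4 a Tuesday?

2

Check each year's weekday for 7 January and April 4:
  1981: Wed/Sat  1982: Thu/Sun  1983: Fri/Mon  1984: Sat/Wed  1985: Mon/Thu  1986: Tue/Fri  1987: Wed/Sat  1988: Thu/Mon  1989: Sat/Tue  1990: Sun/Wed  1991: Mon/Thu  1992: Tue/Sat  1993: Thu/Sun  1994: Fri/Mon  …(30 more)…  2025: Tue/Fri  2026: Wed/Sat  2027: Thu/Sun  2028: Fri/Tue ✓  2029: Sun/Wed  2030: Mon/Thu  2031: Tue/Fri  2032: Wed/Sun  2033: Fri/Mon  2034: Sat/Tue  2035: Sun/Wed  2036: Mon/Fri  2037: Wed/Sat  2038: Thu/Sun
Both conditions hold in: 2000, 2028 — 2.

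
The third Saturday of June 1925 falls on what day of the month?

June 1, 1925 is a Monday, so the first Saturday is the 6th.
The third Saturday is 6 + 14 = 20.

20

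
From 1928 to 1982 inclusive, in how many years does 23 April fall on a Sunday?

8

Track 23 April's weekday year by year (advancing +1, or +2 across a Feb 29):
  1928: Mon  1929: Tue (+1)  1930: Wed (+1)  1931: Thu (+1)  1932: Sat (+2)
  1933: Sun (+1) ✓  1934: Mon (+1)  1935: Tue (+1)  1936: Thu (+2)  1937: Fri (+1)
  1938: Sat (+1)  1939: Sun (+1) ✓  1940: Tue (+2)  1941: Wed (+1)  … (27 more years) …
  1969: Wed (+1)  1970: Thu (+1)  1971: Fri (+1)  1972: Sun (+2) ✓  1973: Mon (+1)
  1974: Tue (+1)  1975: Wed (+1)  1976: Fri (+2)  1977: Sat (+1)  1978: Sun (+1) ✓
  1979: Mon (+1)  1980: Wed (+2)  1981: Thu (+1)  1982: Fri (+1)
Sunday years: 1933, 1939, 1944, 1950, 1961, 1967, 1972, 1978 — 8 in total.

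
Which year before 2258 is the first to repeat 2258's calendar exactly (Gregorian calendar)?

Two years share a calendar iff Jan 1 falls on the same weekday and both are leap or both are common. 2258: Jan 1 is Friday, common year.
2257: Jan 1 Thursday, common
2256: Jan 1 Tuesday, leap
2255: Jan 1 Monday, common
2254: Jan 1 Sunday, common
2253: Jan 1 Saturday, common
2252: Jan 1 Thursday, leap
2251: Jan 1 Wednesday, common
2250: Jan 1 Tuesday, common
2249: Jan 1 Monday, common
2248: Jan 1 Saturday, leap
2247: Jan 1 Friday, common
2247 matches on both conditions.

2247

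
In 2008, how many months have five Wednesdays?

A month of length L has five Wednesdays iff its first Wednesday is on day ≤ L−28 (so day 1–3 in a 31-day month, 1–2 in a 30-day month, day 1 in a leap February).
Checking each month of 2008: Jan starts Tue (31d) ✓; Feb starts Fri (29d); Mar starts Sat (31d); Apr starts Tue (30d) ✓; May starts Thu (31d); Jun starts Sun (30d); Jul starts Tue (31d) ✓; Aug starts Fri (31d); Sep starts Mon (30d); Oct starts Wed (31d) ✓; Nov starts Sat (30d); Dec starts Mon (31d) ✓.
Five-Wednesday months: January, April, July, October, December → 5.

5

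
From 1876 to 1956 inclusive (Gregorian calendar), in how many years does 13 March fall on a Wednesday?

Track 13 March's weekday year by year (advancing +1, or +2 across a Feb 29):
  1876: Mon  1877: Tue (+1)  1878: Wed (+1) ✓  1879: Thu (+1)  1880: Sat (+2)
  1881: Sun (+1)  1882: Mon (+1)  1883: Tue (+1)  1884: Thu (+2)  1885: Fri (+1)
  1886: Sat (+1)  1887: Sun (+1)  1888: Tue (+2)  1889: Wed (+1) ✓  … (53 more years) …
  1943: Sat (+1)  1944: Mon (+2)  1945: Tue (+1)  1946: Wed (+1) ✓  1947: Thu (+1)
  1948: Sat (+2)  1949: Sun (+1)  1950: Mon (+1)  1951: Tue (+1)  1952: Thu (+2)
  1953: Fri (+1)  1954: Sat (+1)  1955: Sun (+1)  1956: Tue (+2)
Wednesday years: 1878, 1889, 1895, 1901, 1907, 1912, 1918, 1929, 1935, 1940, 1946 — 11 in total.

11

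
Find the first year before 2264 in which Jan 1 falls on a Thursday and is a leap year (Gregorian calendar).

Jan 1 advances by 2 weekdays after a leap year and by 1 after a common year.
2264: Jan 1 is Friday (leap).
2263: Thursday
2262: Wednesday
2261: Tuesday
2260: Sunday (leap)
2259: Saturday
2258: Friday
2257: Thursday
2256: Tuesday (leap)
2255: Monday
2254: Sunday
2253: Saturday
2252: Thursday (leap)
2252 begins on a Thursday and is a leap year.

2252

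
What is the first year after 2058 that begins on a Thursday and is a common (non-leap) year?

Jan 1 advances by 2 weekdays after a leap year and by 1 after a common year.
2058: Jan 1 is Tuesday.
2059: Wednesday
2060: Thursday (leap)
2061: Saturday
2062: Sunday
2063: Monday
2064: Tuesday (leap)
2065: Thursday
2065 begins on a Thursday and is a common year.

2065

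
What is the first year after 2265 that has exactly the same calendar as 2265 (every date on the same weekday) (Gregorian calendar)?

Two years share a calendar iff Jan 1 falls on the same weekday and both are leap or both are common. 2265: Jan 1 is Sunday, common year.
2266: Jan 1 Monday, common
2267: Jan 1 Tuesday, common
2268: Jan 1 Wednesday, leap
2269: Jan 1 Friday, common
2270: Jan 1 Saturday, common
2271: Jan 1 Sunday, common
2271 matches on both conditions.

2271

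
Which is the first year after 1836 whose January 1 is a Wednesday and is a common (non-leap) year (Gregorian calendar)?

1845

Jan 1 advances by 2 weekdays after a leap year and by 1 after a common year.
1836: Jan 1 is Friday (leap).
1837: Sunday
1838: Monday
1839: Tuesday
1840: Wednesday (leap)
1841: Friday
1842: Saturday
1843: Sunday
1844: Monday (leap)
1845: Wednesday
1845 begins on a Wednesday and is a common year.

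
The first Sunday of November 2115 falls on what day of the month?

November 1, 2115 is a Friday, so the first Sunday is the 3rd.
The first Sunday is 3 + 0 = 3.

3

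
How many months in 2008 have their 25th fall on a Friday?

3

Check the 25th of each month of 2008: Jan 25: Fri, Feb 25: Mon, Mar 25: Tue, Apr 25: Fri, May 25: Sun, Jun 25: Wed, Jul 25: Fri, Aug 25: Mon, Sep 25: Thu, Oct 25: Sat, Nov 25: Tue, Dec 25: Thu.
Friday occurs in January, April, July — 3 months.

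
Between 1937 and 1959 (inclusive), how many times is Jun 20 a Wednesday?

3

Track Jun 20's weekday year by year (advancing +1, or +2 across a Feb 29):
  1937: Sun  1938: Mon (+1)  1939: Tue (+1)  1940: Thu (+2)  1941: Fri (+1)
  1942: Sat (+1)  1943: Sun (+1)  1944: Tue (+2)  1945: Wed (+1) ✓  1946: Thu (+1)
  1947: Fri (+1)  1948: Sun (+2)  1949: Mon (+1)  1950: Tue (+1)  1951: Wed (+1) ✓
  1952: Fri (+2)  1953: Sat (+1)  1954: Sun (+1)  1955: Mon (+1)  1956: Wed (+2) ✓
  1957: Thu (+1)  1958: Fri (+1)  1959: Sat (+1)
Wednesday years: 1945, 1951, 1956 — 3 in total.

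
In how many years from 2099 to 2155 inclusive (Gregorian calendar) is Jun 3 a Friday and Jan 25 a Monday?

2

Check each year's weekday for Jun 3 and Jan 25:
  2099: Wed/Sun  2100: Thu/Mon  2101: Fri/Tue  2102: Sat/Wed  2103: Sun/Thu  2104: Tue/Fri  2105: Wed/Sun  2106: Thu/Mon  2107: Fri/Tue  2108: Sun/Wed  2109: Mon/Fri  2110: Tue/Sat  2111: Wed/Sun  2112: Fri/Mon ✓  …(29 more)…  2142: Sun/Thu  2143: Mon/Fri  2144: Wed/Sat  2145: Thu/Mon  2146: Fri/Tue  2147: Sat/Wed  2148: Mon/Thu  2149: Tue/Sat  2150: Wed/Sun  2151: Thu/Mon  2152: Sat/Tue  2153: Sun/Thu  2154: Mon/Fri  2155: Tue/Sat
Both conditions hold in: 2112, 2140 — 2.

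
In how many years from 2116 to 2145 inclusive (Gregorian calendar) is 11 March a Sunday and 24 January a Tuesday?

1

Check each year's weekday for 11 March and 24 January:
  2116: Wed/Fri  2117: Thu/Sun  2118: Fri/Mon  2119: Sat/Tue  2120: Mon/Wed  2121: Tue/Fri  2122: Wed/Sat  2123: Thu/Sun  2124: Sat/Mon  2125: Sun/Wed  2126: Mon/Thu  2127: Tue/Fri  2128: Thu/Sat  2129: Fri/Mon  2130: Sat/Tue  2131: Sun/Wed  2132: Tue/Thu  2133: Wed/Sat  2134: Thu/Sun  2135: Fri/Mon  2136: Sun/Tue ✓  2137: Mon/Thu  2138: Tue/Fri  2139: Wed/Sat  2140: Fri/Sun  2141: Sat/Tue  2142: Sun/Wed  2143: Mon/Thu  2144: Wed/Fri  2145: Thu/Sun
Both conditions hold in: 2136 — 1.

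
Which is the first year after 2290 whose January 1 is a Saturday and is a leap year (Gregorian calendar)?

2316

Jan 1 advances by 2 weekdays after a leap year and by 1 after a common year.
2290: Jan 1 is Wednesday.
2291: Thursday
2292: Friday (leap)
2293: Sunday
2294: Monday
2295: Tuesday
2296: Wednesday (leap)
2297: Friday
2298: Saturday
2299: Sunday
2300: Monday
2301: Tuesday
2302: Wednesday
2303: Thursday
2304: Friday (leap)
2305: Sunday
2306: Monday
2307: Tuesday
2308: Wednesday (leap)
2309: Friday
2310: Saturday
2311: Sunday
2312: Monday (leap)
2313: Wednesday
2314: Thursday
2315: Friday
2316: Saturday (leap)
2316 begins on a Saturday and is a leap year.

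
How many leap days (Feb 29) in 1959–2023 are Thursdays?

Leap years in 1959–2023: 16 of them.
Feb 29 weekday advances by 5 (mod 7) from one leap year to the next four years later (or differs when a century non-leap intervenes).
Leap-day weekdays: 1960:Mon 1964:Sat 1968:Thu✓ 1972:Tue 1976:Sun 1980:Fri 1984:Wed 1988:Mon 1992:Sat 1996:Thu✓ 2000:Tue 2004:Sun 2008:Fri 2012:Wed 2016:Mon 2020:Sat
Thursday: 1968, 1996 → 2.

2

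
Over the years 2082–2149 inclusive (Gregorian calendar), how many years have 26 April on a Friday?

9

Track 26 April's weekday year by year (advancing +1, or +2 across a Feb 29):
  2082: Sun  2083: Mon (+1)  2084: Wed (+2)  2085: Thu (+1)  2086: Fri (+1) ✓
  2087: Sat (+1)  2088: Mon (+2)  2089: Tue (+1)  2090: Wed (+1)  2091: Thu (+1)
  2092: Sat (+2)  2093: Sun (+1)  2094: Mon (+1)  2095: Tue (+1)  … (40 more years) …
  2136: Thu (+2)  2137: Fri (+1) ✓  2138: Sat (+1)  2139: Sun (+1)  2140: Tue (+2)
  2141: Wed (+1)  2142: Thu (+1)  2143: Fri (+1) ✓  2144: Sun (+2)  2145: Mon (+1)
  2146: Tue (+1)  2147: Wed (+1)  2148: Fri (+2) ✓  2149: Sat (+1)
Friday years: 2086, 2097, 2109, 2115, 2120, 2126, 2137, 2143, 2148 — 9 in total.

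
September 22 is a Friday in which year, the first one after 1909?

1911

From one year to the next, a fixed date's weekday advances by 1, or by 2 when a Feb 29 lies between the two dates.
1909: September 22 is Wednesday.
1910: Thursday (+1)
1911: Friday (+1)
September 22 falls on a Friday in 1911.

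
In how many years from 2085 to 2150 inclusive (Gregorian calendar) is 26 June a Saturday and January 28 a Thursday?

7

Check each year's weekday for 26 June and January 28:
  2085: Tue/Sun  2086: Wed/Mon  2087: Thu/Tue  2088: Sat/Wed  2089: Sun/Fri  2090: Mon/Sat  2091: Tue/Sun  2092: Thu/Mon  2093: Fri/Wed  2094: Sat/Thu ✓  2095: Sun/Fri  2096: Tue/Sat  2097: Wed/Mon  2098: Thu/Tue  …(38 more)…  2137: Wed/Mon  2138: Thu/Tue  2139: Fri/Wed  2140: Sun/Thu  2141: Mon/Sat  2142: Tue/Sun  2143: Wed/Mon  2144: Fri/Tue  2145: Sat/Thu ✓  2146: Sun/Fri  2147: Mon/Sat  2148: Wed/Sun  2149: Thu/Tue  2150: Fri/Wed
Both conditions hold in: 2094, 2100, 2106, 2117, 2123, 2134, 2145 — 7.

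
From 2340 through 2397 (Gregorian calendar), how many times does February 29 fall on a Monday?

2

Leap years in 2340–2397: 15 of them.
Feb 29 weekday advances by 5 (mod 7) from one leap year to the next four years later (or differs when a century non-leap intervenes).
Leap-day weekdays: 2340:Thu 2344:Tue 2348:Sun 2352:Fri 2356:Wed 2360:Mon✓ 2364:Sat 2368:Thu 2372:Tue 2376:Sun 2380:Fri 2384:Wed 2388:Mon✓ 2392:Sat 2396:Thu
Monday: 2360, 2388 → 2.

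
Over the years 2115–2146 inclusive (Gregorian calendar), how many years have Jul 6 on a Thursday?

4

Track Jul 6's weekday year by year (advancing +1, or +2 across a Feb 29):
  2115: Sat  2116: Mon (+2)  2117: Tue (+1)  2118: Wed (+1)  2119: Thu (+1) ✓
  2120: Sat (+2)  2121: Sun (+1)  2122: Mon (+1)  2123: Tue (+1)  2124: Thu (+2) ✓
  2125: Fri (+1)  2126: Sat (+1)  2127: Sun (+1)  2128: Tue (+2)  … (4 more years) …
  2133: Mon (+1)  2134: Tue (+1)  2135: Wed (+1)  2136: Fri (+2)  2137: Sat (+1)
  2138: Sun (+1)  2139: Mon (+1)  2140: Wed (+2)  2141: Thu (+1) ✓  2142: Fri (+1)
  2143: Sat (+1)  2144: Mon (+2)  2145: Tue (+1)  2146: Wed (+1)
Thursday years: 2119, 2124, 2130, 2141 — 4 in total.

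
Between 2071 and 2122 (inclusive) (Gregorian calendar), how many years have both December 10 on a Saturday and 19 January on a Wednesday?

6

Check each year's weekday for December 10 and 19 January:
  2071: Thu/Mon  2072: Sat/Tue  2073: Sun/Thu  2074: Mon/Fri  2075: Tue/Sat  2076: Thu/Sun  2077: Fri/Tue  2078: Sat/Wed ✓  2079: Sun/Thu  2080: Tue/Fri  2081: Wed/Sun  2082: Thu/Mon  2083: Fri/Tue  2084: Sun/Wed  …(24 more)…  2109: Tue/Sat  2110: Wed/Sun  2111: Thu/Mon  2112: Sat/Tue  2113: Sun/Thu  2114: Mon/Fri  2115: Tue/Sat  2116: Thu/Sun  2117: Fri/Tue  2118: Sat/Wed ✓  2119: Sun/Thu  2120: Tue/Fri  2121: Wed/Sun  2122: Thu/Mon
Both conditions hold in: 2078, 2089, 2095, 2101, 2107, 2118 — 6.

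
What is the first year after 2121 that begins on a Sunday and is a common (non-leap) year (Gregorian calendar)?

Jan 1 advances by 2 weekdays after a leap year and by 1 after a common year.
2121: Jan 1 is Wednesday.
2122: Thursday
2123: Friday
2124: Saturday (leap)
2125: Monday
2126: Tuesday
2127: Wednesday
2128: Thursday (leap)
2129: Saturday
2130: Sunday
2130 begins on a Sunday and is a common year.

2130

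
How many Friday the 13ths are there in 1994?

Check the 13th of each month of 1994: Jan 13: Thu, Feb 13: Sun, Mar 13: Sun, Apr 13: Wed, May 13: Fri, Jun 13: Mon, Jul 13: Wed, Aug 13: Sat, Sep 13: Tue, Oct 13: Thu, Nov 13: Sun, Dec 13: Tue.
Friday occurs in May — 1 month.

1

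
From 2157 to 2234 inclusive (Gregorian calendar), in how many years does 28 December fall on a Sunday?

12

Track 28 December's weekday year by year (advancing +1, or +2 across a Feb 29):
  2157: Wed  2158: Thu (+1)  2159: Fri (+1)  2160: Sun (+2) ✓  2161: Mon (+1)
  2162: Tue (+1)  2163: Wed (+1)  2164: Fri (+2)  2165: Sat (+1)  2166: Sun (+1) ✓
  2167: Mon (+1)  2168: Wed (+2)  2169: Thu (+1)  2170: Fri (+1)  … (50 more years) …
  2221: Fri (+1)  2222: Sat (+1)  2223: Sun (+1) ✓  2224: Tue (+2)  2225: Wed (+1)
  2226: Thu (+1)  2227: Fri (+1)  2228: Sun (+2) ✓  2229: Mon (+1)  2230: Tue (+1)
  2231: Wed (+1)  2232: Fri (+2)  2233: Sat (+1)  2234: Sun (+1) ✓
Sunday years: 2160, 2166, 2177, 2183, 2188, 2194, 2200, 2206, 2217, 2223, 2228, 2234 — 12 in total.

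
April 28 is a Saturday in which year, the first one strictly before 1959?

From one year to the next, a fixed date's weekday advances by 1, or by 2 when a Feb 29 lies between the two dates.
1959: April 28 is Tuesday.
1958: Monday (−1)
1957: Sunday (−1)
1956: Saturday (−1)
April 28 falls on a Saturday in 1956.

1956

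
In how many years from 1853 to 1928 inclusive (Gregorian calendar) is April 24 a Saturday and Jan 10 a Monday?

0

Check each year's weekday for April 24 and Jan 10:
  1853: Sun/Mon  1854: Mon/Tue  1855: Tue/Wed  1856: Thu/Thu  1857: Fri/Sat  1858: Sat/Sun  1859: Sun/Mon  1860: Tue/Tue  1861: Wed/Thu  1862: Thu/Fri  1863: Fri/Sat  1864: Sun/Sun  1865: Mon/Tue  1866: Tue/Wed  …(48 more)…  1915: Sat/Sun  1916: Mon/Mon  1917: Tue/Wed  1918: Wed/Thu  1919: Thu/Fri  1920: Sat/Sat  1921: Sun/Mon  1922: Mon/Tue  1923: Tue/Wed  1924: Thu/Thu  1925: Fri/Sat  1926: Sat/Sun  1927: Sun/Mon  1928: Tue/Tue
Both conditions hold in: no year — 0.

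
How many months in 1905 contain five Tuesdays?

4

A month of length L has five Tuesdays iff its first Tuesday is on day ≤ L−28 (so day 1–3 in a 31-day month, 1–2 in a 30-day month, day 1 in a leap February).
Checking each month of 1905: Jan starts Sun (31d) ✓; Feb starts Wed (28d); Mar starts Wed (31d); Apr starts Sat (30d); May starts Mon (31d) ✓; Jun starts Thu (30d); Jul starts Sat (31d); Aug starts Tue (31d) ✓; Sep starts Fri (30d); Oct starts Sun (31d) ✓; Nov starts Wed (30d); Dec starts Fri (31d).
Five-Tuesday months: January, May, August, October → 4.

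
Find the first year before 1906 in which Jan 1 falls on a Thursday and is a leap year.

1880

Jan 1 advances by 2 weekdays after a leap year and by 1 after a common year.
1906: Jan 1 is Monday.
1905: Sunday
1904: Friday (leap)
1903: Thursday
1902: Wednesday
1901: Tuesday
1900: Monday
1899: Sunday
1898: Saturday
1897: Friday
1896: Wednesday (leap)
1895: Tuesday
1894: Monday
1893: Sunday
1892: Friday (leap)
1891: Thursday
1890: Wednesday
1889: Tuesday
1888: Sunday (leap)
1887: Saturday
1886: Friday
1885: Thursday
1884: Tuesday (leap)
1883: Monday
1882: Sunday
1881: Saturday
1880: Thursday (leap)
1880 begins on a Thursday and is a leap year.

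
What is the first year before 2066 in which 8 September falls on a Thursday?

From one year to the next, a fixed date's weekday advances by 1, or by 2 when a Feb 29 lies between the two dates.
2066: September 8 is Wednesday.
2065: Tuesday (−1)
2064: Monday (−1)
2063: Saturday (−2)
2062: Friday (−1)
2061: Thursday (−1)
8 September falls on a Thursday in 2061.

2061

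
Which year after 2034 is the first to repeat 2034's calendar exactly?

Two years share a calendar iff Jan 1 falls on the same weekday and both are leap or both are common. 2034: Jan 1 is Sunday, common year.
2035: Jan 1 Monday, common
2036: Jan 1 Tuesday, leap
2037: Jan 1 Thursday, common
2038: Jan 1 Friday, common
2039: Jan 1 Saturday, common
2040: Jan 1 Sunday, leap
2041: Jan 1 Tuesday, common
2042: Jan 1 Wednesday, common
2043: Jan 1 Thursday, common
2044: Jan 1 Friday, leap
2045: Jan 1 Sunday, common
2045 matches on both conditions.

2045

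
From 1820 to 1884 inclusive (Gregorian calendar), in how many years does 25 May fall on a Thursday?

Track 25 May's weekday year by year (advancing +1, or +2 across a Feb 29):
  1820: Thu ✓  1821: Fri (+1)  1822: Sat (+1)  1823: Sun (+1)  1824: Tue (+2)
  1825: Wed (+1)  1826: Thu (+1) ✓  1827: Fri (+1)  1828: Sun (+2)  1829: Mon (+1)
  1830: Tue (+1)  1831: Wed (+1)  1832: Fri (+2)  1833: Sat (+1)  … (37 more years) …
  1871: Thu (+1) ✓  1872: Sat (+2)  1873: Sun (+1)  1874: Mon (+1)  1875: Tue (+1)
  1876: Thu (+2) ✓  1877: Fri (+1)  1878: Sat (+1)  1879: Sun (+1)  1880: Tue (+2)
  1881: Wed (+1)  1882: Thu (+1) ✓  1883: Fri (+1)  1884: Sun (+2)
Thursday years: 1820, 1826, 1837, 1843, 1848, 1854, 1865, 1871, 1876, 1882 — 10 in total.

10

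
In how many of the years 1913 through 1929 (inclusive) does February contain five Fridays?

1

February has 28 days (29 in leap years); it has five Fridays when Friday falls among the first (month-length − 28) days — i.e. when February 1 is Friday in a leap year (never in a common year).
February 1 by year: 1913:Sat 1914:Sun 1915:Mon 1916:Tue 1917:Thu 1918:Fri 1919:Sat 1920:Sun 1921:Tue 1922:Wed 1923:Thu 1924:Fri✓ 1925:Sun 1926:Mon 1927:Tue 1928:Wed 1929:Fri
Years with five Fridays: 1924 → 1.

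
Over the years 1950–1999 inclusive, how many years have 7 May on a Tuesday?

7

Track 7 May's weekday year by year (advancing +1, or +2 across a Feb 29):
  1950: Sun  1951: Mon (+1)  1952: Wed (+2)  1953: Thu (+1)  1954: Fri (+1)
  1955: Sat (+1)  1956: Mon (+2)  1957: Tue (+1) ✓  1958: Wed (+1)  1959: Thu (+1)
  1960: Sat (+2)  1961: Sun (+1)  1962: Mon (+1)  1963: Tue (+1) ✓  … (22 more years) …
  1986: Wed (+1)  1987: Thu (+1)  1988: Sat (+2)  1989: Sun (+1)  1990: Mon (+1)
  1991: Tue (+1) ✓  1992: Thu (+2)  1993: Fri (+1)  1994: Sat (+1)  1995: Sun (+1)
  1996: Tue (+2) ✓  1997: Wed (+1)  1998: Thu (+1)  1999: Fri (+1)
Tuesday years: 1957, 1963, 1968, 1974, 1985, 1991, 1996 — 7 in total.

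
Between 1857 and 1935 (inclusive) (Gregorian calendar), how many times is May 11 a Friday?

Track May 11's weekday year by year (advancing +1, or +2 across a Feb 29):
  1857: Mon  1858: Tue (+1)  1859: Wed (+1)  1860: Fri (+2) ✓  1861: Sat (+1)
  1862: Sun (+1)  1863: Mon (+1)  1864: Wed (+2)  1865: Thu (+1)  1866: Fri (+1) ✓
  1867: Sat (+1)  1868: Mon (+2)  1869: Tue (+1)  1870: Wed (+1)  … (51 more years) …
  1922: Thu (+1)  1923: Fri (+1) ✓  1924: Sun (+2)  1925: Mon (+1)  1926: Tue (+1)
  1927: Wed (+1)  1928: Fri (+2) ✓  1929: Sat (+1)  1930: Sun (+1)  1931: Mon (+1)
  1932: Wed (+2)  1933: Thu (+1)  1934: Fri (+1) ✓  1935: Sat (+1)
Friday years: 1860, 1866, 1877, 1883, 1888, 1894, 1900, 1906, 1917, 1923, 1928, 1934 — 12 in total.

12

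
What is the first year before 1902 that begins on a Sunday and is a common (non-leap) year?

Jan 1 advances by 2 weekdays after a leap year and by 1 after a common year.
1902: Jan 1 is Wednesday.
1901: Tuesday
1900: Monday
1899: Sunday
1899 begins on a Sunday and is a common year.

1899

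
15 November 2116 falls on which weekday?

Sunday

January 1, 2116 is a Wednesday.
November 15 is day 320 of the year, i.e. 319 days after Jan 1.
319 mod 7 = 4, so advance 4 weekdays from Wednesday: Sunday.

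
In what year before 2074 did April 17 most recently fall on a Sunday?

From one year to the next, a fixed date's weekday advances by 1, or by 2 when a Feb 29 lies between the two dates.
2074: April 17 is Tuesday.
2073: Monday (−1)
2072: Sunday (−1)
April 17 falls on a Sunday in 2072.

2072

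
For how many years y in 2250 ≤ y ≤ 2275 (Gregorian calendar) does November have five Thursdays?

November has 30 days; it has five Thursdays when Thursday falls among the first (month-length − 28) days — i.e. when November 1 is one of Thursday/Wednesday.
November 1 by year: 2250:Fri 2251:Sat 2252:Mon 2253:Tue 2254:Wed✓ 2255:Thu✓ 2256:Sat 2257:Sun 2258:Mon 2259:Tue 2260:Thu✓ 2261:Fri 2262:Sat 2263:Sun 2264:Tue 2265:Wed✓ 2266:Thu✓ 2267:Fri 2268:Sun 2269:Mon 2270:Tue 2271:Wed✓ 2272:Fri 2273:Sat 2274:Sun 2275:Mon
Years with five Thursdays: 2254, 2255, 2260, 2265, 2266, 2271 → 6.

6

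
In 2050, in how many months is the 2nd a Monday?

Check the 2nd of each month of 2050: Jan 2: Sun, Feb 2: Wed, Mar 2: Wed, Apr 2: Sat, May 2: Mon, Jun 2: Thu, Jul 2: Sat, Aug 2: Tue, Sep 2: Fri, Oct 2: Sun, Nov 2: Wed, Dec 2: Fri.
Monday occurs in May — 1 month.

1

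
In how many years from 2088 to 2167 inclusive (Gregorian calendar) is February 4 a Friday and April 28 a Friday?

2

Check each year's weekday for February 4 and April 28:
  2088: Wed/Wed  2089: Fri/Thu  2090: Sat/Fri  2091: Sun/Sat  2092: Mon/Mon  2093: Wed/Tue  2094: Thu/Wed  2095: Fri/Thu  2096: Sat/Sat  2097: Mon/Sun  2098: Tue/Mon  2099: Wed/Tue  2100: Thu/Wed  2101: Fri/Thu  …(52 more)…  2154: Mon/Sun  2155: Tue/Mon  2156: Wed/Wed  2157: Fri/Thu  2158: Sat/Fri  2159: Sun/Sat  2160: Mon/Mon  2161: Wed/Tue  2162: Thu/Wed  2163: Fri/Thu  2164: Sat/Sat  2165: Mon/Sun  2166: Tue/Mon  2167: Wed/Tue
Both conditions hold in: 2124, 2152 — 2.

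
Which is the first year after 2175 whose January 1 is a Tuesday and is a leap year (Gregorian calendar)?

Jan 1 advances by 2 weekdays after a leap year and by 1 after a common year.
2175: Jan 1 is Sunday.
2176: Monday (leap)
2177: Wednesday
2178: Thursday
2179: Friday
2180: Saturday (leap)
2181: Monday
2182: Tuesday
2183: Wednesday
2184: Thursday (leap)
2185: Saturday
2186: Sunday
2187: Monday
2188: Tuesday (leap)
2188 begins on a Tuesday and is a leap year.

2188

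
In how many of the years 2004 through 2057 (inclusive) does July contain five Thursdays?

July has 31 days; it has five Thursdays when Thursday falls among the first (month-length − 28) days — i.e. when July 1 is one of Thursday/Wednesday/Tuesday.
July 1 by year: 2004:Thu✓ 2005:Fri 2006:Sat 2007:Sun 2008:Tue✓ 2009:Wed✓ 2010:Thu✓ 2011:Fri 2012:Sun 2013:Mon 2014:Tue✓ 2015:Wed✓ 2016:Fri 2017:Sat 2018:Sun …(24 more)… 2043:Wed✓ 2044:Fri 2045:Sat 2046:Sun 2047:Mon 2048:Wed✓ 2049:Thu✓ 2050:Fri 2051:Sat 2052:Mon 2053:Tue✓ 2054:Wed✓ 2055:Thu✓ 2056:Sat 2057:Sun
Years with five Thursdays: 2004, 2008, 2009, 2010, 2014, 2015, 2020, 2021, 2025, 2026, 2027, 2031, 2032, 2036, 2037, 2038, 2042, 2043, 2048, 2049, 2053, 2054, 2055 → 23.

23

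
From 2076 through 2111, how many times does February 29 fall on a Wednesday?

Leap years in 2076–2111: 8 of them.
Feb 29 weekday advances by 5 (mod 7) from one leap year to the next four years later (or differs when a century non-leap intervenes).
Leap-day weekdays: 2076:Sat 2080:Thu 2084:Tue 2088:Sun 2092:Fri 2096:Wed✓ 2104:Fri 2108:Wed✓
Wednesday: 2096, 2108 → 2.

2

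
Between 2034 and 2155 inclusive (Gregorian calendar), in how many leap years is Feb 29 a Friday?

Leap years in 2034–2155: 29 of them.
Feb 29 weekday advances by 5 (mod 7) from one leap year to the next four years later (or differs when a century non-leap intervenes).
Leap-day weekdays: 2036:Fri✓ 2040:Wed 2044:Mon 2048:Sat 2052:Thu 2056:Tue 2060:Sun 2064:Fri✓ 2068:Wed 2072:Mon 2076:Sat 2080:Thu 2084:Tue …(3 more)… 2104:Fri✓ 2108:Wed 2112:Mon 2116:Sat 2120:Thu 2124:Tue 2128:Sun 2132:Fri✓ 2136:Wed 2140:Mon 2144:Sat 2148:Thu 2152:Tue
Friday: 2036, 2064, 2092, 2104, 2132 → 5.

5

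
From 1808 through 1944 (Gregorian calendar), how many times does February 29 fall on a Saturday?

Leap years in 1808–1944: 34 of them.
Feb 29 weekday advances by 5 (mod 7) from one leap year to the next four years later (or differs when a century non-leap intervenes).
Leap-day weekdays: 1808:Mon 1812:Sat✓ 1816:Thu 1820:Tue 1824:Sun 1828:Fri 1832:Wed 1836:Mon 1840:Sat✓ 1844:Thu 1848:Tue 1852:Sun 1856:Fri …(8 more)… 1892:Mon 1896:Sat✓ 1904:Mon 1908:Sat✓ 1912:Thu 1916:Tue 1920:Sun 1924:Fri 1928:Wed 1932:Mon 1936:Sat✓ 1940:Thu 1944:Tue
Saturday: 1812, 1840, 1868, 1896, 1908, 1936 → 6.

6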